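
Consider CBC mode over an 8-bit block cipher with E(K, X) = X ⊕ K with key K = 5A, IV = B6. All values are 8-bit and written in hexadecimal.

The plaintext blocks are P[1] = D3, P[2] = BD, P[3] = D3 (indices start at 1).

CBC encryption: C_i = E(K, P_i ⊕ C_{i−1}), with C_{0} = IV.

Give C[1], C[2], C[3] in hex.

C[1]: P[1] ⊕ B6 = 65; E(K, 65) = 3F.
C[2]: P[2] ⊕ 3F = 82; E(K, 82) = D8.
C[3]: P[3] ⊕ D8 = 0B; E(K, 0B) = 51.

C[1] = 3F, C[2] = D8, C[3] = 51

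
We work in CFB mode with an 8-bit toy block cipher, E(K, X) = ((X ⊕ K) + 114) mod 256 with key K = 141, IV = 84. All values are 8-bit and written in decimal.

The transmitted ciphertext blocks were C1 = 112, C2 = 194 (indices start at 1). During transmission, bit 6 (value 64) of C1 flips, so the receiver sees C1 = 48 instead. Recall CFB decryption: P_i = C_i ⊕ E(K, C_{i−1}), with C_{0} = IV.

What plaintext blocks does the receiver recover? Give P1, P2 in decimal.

P1 = 123, P2 = 237

Only C1 changed, to 48. In CFB, a change in C_i flips the same bit in P_i and garbles P_{i+1}. Decrypting the received ciphertext:
P1: E(K, 84) = 75; 48 ⊕ 75 = 123.
P2: E(K, 48) = 47; 194 ⊕ 47 = 237.
Blocks that differ from the original plaintext: P1, P2.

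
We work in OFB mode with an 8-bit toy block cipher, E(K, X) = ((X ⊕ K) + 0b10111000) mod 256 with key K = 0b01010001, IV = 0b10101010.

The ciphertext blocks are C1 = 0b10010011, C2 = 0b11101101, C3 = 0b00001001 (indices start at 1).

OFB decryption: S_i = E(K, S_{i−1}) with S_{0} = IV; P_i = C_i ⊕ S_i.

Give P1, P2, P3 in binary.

P1: S = E(K, 0b10101010) = 0b10110011; 0b10010011 ⊕ 0b10110011 = 0b00100000.
P2: S = E(K, 0b10110011) = 0b10011010; 0b11101101 ⊕ 0b10011010 = 0b01110111.
P3: S = E(K, 0b10011010) = 0b10000011; 0b00001001 ⊕ 0b10000011 = 0b10001010.

P1 = 0b00100000, P2 = 0b01110111, P3 = 0b10001010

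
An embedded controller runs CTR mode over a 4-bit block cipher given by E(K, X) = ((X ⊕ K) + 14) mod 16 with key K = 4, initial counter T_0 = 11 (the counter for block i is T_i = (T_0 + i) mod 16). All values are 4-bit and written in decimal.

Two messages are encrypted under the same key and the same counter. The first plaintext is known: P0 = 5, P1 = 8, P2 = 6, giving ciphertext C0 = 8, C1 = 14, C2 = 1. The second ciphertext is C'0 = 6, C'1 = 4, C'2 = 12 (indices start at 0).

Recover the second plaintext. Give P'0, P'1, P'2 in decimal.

In CTR with a reused counter, both messages share the same keystream S_i, so C_i ⊕ C'_i = P_i ⊕ P'_i and thus P'_i = P_i ⊕ C_i ⊕ C'_i.
P'0: 5 ⊕ 8 ⊕ 6 = 11.
P'1: 8 ⊕ 14 ⊕ 4 = 2.
P'2: 6 ⊕ 1 ⊕ 12 = 11.

P'0 = 11, P'1 = 2, P'2 = 11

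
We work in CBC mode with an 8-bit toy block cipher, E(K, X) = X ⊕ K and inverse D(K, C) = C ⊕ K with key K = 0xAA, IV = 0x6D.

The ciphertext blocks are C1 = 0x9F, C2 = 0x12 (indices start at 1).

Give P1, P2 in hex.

P1 = 0x58, P2 = 0x27

CBC decryption: P_i = D(K, C_i) ⊕ C_{i−1}, with C_{0} = IV.
P1: D(K, 0x9F) = 0x35; 0x35 ⊕ 0x6D = 0x58.
P2: D(K, 0x12) = 0xB8; 0xB8 ⊕ 0x9F = 0x27.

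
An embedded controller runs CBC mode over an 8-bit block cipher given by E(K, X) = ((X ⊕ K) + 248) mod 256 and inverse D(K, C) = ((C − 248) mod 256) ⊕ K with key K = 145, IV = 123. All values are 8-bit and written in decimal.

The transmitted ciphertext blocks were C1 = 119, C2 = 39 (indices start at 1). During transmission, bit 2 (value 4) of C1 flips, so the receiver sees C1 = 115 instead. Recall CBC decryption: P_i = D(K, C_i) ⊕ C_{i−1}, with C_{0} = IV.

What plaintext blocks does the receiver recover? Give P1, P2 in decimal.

P1 = 145, P2 = 205

Only C1 changed, to 115. In CBC, a change in C_i garbles P_i and flips the same bit in P_{i+1}. Decrypting the received ciphertext:
P1: D(K, 115) = 234; 234 ⊕ 123 = 145.
P2: D(K, 39) = 190; 190 ⊕ 115 = 205.
Blocks that differ from the original plaintext: P1, P2.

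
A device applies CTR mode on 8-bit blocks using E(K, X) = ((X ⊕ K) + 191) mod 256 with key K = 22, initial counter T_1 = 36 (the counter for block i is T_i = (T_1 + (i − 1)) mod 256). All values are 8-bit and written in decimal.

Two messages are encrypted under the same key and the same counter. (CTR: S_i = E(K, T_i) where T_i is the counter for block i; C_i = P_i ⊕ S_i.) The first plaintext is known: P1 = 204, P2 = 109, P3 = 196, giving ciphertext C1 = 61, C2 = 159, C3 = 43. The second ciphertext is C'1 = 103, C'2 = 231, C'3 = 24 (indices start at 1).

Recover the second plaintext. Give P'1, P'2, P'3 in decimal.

In CTR with a reused counter, both messages share the same keystream S_i, so C_i ⊕ C'_i = P_i ⊕ P'_i and thus P'_i = P_i ⊕ C_i ⊕ C'_i.
P'1: 204 ⊕ 61 ⊕ 103 = 150.
P'2: 109 ⊕ 159 ⊕ 231 = 21.
P'3: 196 ⊕ 43 ⊕ 24 = 247.

P'1 = 150, P'2 = 21, P'3 = 247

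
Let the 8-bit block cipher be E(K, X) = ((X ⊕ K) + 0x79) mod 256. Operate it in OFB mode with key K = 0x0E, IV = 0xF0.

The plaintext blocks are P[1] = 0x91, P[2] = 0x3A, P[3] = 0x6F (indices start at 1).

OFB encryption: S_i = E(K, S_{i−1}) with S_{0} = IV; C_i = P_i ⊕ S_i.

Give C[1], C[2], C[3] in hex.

C[1] = 0xE6, C[2] = 0xC8, C[3] = 0x1A

C[1]: S = E(K, 0xF0) = 0x77; 0x91 ⊕ 0x77 = 0xE6.
C[2]: S = E(K, 0x77) = 0xF2; 0x3A ⊕ 0xF2 = 0xC8.
C[3]: S = E(K, 0xF2) = 0x75; 0x6F ⊕ 0x75 = 0x1A.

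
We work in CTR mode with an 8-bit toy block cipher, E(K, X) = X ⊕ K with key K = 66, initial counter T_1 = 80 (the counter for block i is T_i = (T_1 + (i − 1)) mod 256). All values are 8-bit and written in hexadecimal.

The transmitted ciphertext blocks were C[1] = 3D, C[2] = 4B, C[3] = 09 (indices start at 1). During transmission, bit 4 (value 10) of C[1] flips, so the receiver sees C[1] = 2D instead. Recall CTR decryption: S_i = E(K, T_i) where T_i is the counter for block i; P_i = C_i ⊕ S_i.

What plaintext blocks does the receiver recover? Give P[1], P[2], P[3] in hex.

Only C[1] changed, to 2D. In CTR, a change in C_i flips the same bit in P_i only; the keystream is unaffected. Decrypting the received ciphertext:
P[1]: T = 80, S = E(K, T) = E6; 2D ⊕ E6 = CB.
P[2]: T = 81, S = E(K, T) = E7; 4B ⊕ E7 = AC.
P[3]: T = 82, S = E(K, T) = E4; 09 ⊕ E4 = ED.
Blocks that differ from the original plaintext: P[1].

P[1] = CB, P[2] = AC, P[3] = ED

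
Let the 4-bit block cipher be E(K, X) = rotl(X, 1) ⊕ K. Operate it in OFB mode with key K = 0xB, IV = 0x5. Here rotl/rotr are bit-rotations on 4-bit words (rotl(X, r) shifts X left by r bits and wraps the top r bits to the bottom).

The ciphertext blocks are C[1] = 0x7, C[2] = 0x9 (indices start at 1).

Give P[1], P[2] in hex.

OFB decryption: S_i = E(K, S_{i−1}) with S_{0} = IV; P_i = C_i ⊕ S_i.
P[1]: S = E(K, 0x5) = 0x1; 0x7 ⊕ 0x1 = 0x6.
P[2]: S = E(K, 0x1) = 0x9; 0x9 ⊕ 0x9 = 0x0.

P[1] = 0x6, P[2] = 0x0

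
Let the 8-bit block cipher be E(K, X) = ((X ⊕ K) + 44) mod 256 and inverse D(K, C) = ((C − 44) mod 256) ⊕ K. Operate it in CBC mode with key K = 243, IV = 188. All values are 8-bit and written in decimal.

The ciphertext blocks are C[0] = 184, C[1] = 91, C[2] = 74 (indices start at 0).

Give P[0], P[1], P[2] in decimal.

CBC decryption: P_i = D(K, C_i) ⊕ C_{i−1}, with C_{−1} = IV.
P[0]: D(K, 184) = 127; 127 ⊕ 188 = 195.
P[1]: D(K, 91) = 220; 220 ⊕ 184 = 100.
P[2]: D(K, 74) = 237; 237 ⊕ 91 = 182.

P[0] = 195, P[1] = 100, P[2] = 182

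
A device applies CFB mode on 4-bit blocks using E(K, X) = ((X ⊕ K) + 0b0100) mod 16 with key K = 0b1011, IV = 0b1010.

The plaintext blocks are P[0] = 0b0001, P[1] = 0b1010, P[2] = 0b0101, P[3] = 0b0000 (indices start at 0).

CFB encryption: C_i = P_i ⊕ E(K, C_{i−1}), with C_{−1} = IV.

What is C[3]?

C[3] = 0b1100

C[0]: E(K, 0b1010) = 0b0101; 0b0001 ⊕ 0b0101 = 0b0100.
C[1]: E(K, 0b0100) = 0b0011; 0b1010 ⊕ 0b0011 = 0b1001.
C[2]: E(K, 0b1001) = 0b0110; 0b0101 ⊕ 0b0110 = 0b0011.
C[3]: E(K, 0b0011) = 0b1100; 0b0000 ⊕ 0b1100 = 0b1100.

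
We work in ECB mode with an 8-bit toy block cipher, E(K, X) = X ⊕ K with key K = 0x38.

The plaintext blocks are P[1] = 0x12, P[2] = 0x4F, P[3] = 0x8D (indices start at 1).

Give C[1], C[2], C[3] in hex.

C[1] = 0x2A, C[2] = 0x77, C[3] = 0xB5

ECB encryption: C_i = E(K, P_i).
C[1]: E(K, 0x12) = 0x2A.
C[2]: E(K, 0x4F) = 0x77.
C[3]: E(K, 0x8D) = 0xB5.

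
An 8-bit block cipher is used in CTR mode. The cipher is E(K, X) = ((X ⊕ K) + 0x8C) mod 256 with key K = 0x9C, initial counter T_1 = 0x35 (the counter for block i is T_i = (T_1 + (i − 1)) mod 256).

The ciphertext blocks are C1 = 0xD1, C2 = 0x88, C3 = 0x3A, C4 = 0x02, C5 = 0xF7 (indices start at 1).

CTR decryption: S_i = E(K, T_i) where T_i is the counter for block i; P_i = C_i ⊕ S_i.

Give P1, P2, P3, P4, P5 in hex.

P1: T = 0x35, S = E(K, T) = 0x35; 0xD1 ⊕ 0x35 = 0xE4.
P2: T = 0x36, S = E(K, T) = 0x36; 0x88 ⊕ 0x36 = 0xBE.
P3: T = 0x37, S = E(K, T) = 0x37; 0x3A ⊕ 0x37 = 0x0D.
P4: T = 0x38, S = E(K, T) = 0x30; 0x02 ⊕ 0x30 = 0x32.
P5: T = 0x39, S = E(K, T) = 0x31; 0xF7 ⊕ 0x31 = 0xC6.

P1 = 0xE4, P2 = 0xBE, P3 = 0x0D, P4 = 0x32, P5 = 0xC6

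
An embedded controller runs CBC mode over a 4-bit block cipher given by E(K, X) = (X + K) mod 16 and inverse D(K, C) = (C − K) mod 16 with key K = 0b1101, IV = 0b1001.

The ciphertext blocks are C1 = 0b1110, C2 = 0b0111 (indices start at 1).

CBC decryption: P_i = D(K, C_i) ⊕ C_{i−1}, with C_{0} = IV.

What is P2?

P2 = 0b0100

P2: D(K, 0b0111) = 0b1010; 0b1010 ⊕ 0b1110 = 0b0100.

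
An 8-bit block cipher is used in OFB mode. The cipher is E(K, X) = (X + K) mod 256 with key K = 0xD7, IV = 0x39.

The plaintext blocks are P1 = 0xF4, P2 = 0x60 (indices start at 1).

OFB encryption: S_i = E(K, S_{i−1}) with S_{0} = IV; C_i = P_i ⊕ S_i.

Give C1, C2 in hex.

C1: S = E(K, 0x39) = 0x10; 0xF4 ⊕ 0x10 = 0xE4.
C2: S = E(K, 0x10) = 0xE7; 0x60 ⊕ 0xE7 = 0x87.

C1 = 0xE4, C2 = 0x87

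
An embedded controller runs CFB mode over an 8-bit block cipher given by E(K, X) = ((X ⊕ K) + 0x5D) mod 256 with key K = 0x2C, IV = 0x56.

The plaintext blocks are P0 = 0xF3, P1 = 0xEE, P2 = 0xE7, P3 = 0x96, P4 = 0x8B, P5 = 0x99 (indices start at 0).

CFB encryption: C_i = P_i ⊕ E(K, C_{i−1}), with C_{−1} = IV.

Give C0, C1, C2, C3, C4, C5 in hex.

C0 = 0x24, C1 = 0x8B, C2 = 0xE3, C3 = 0xBA, C4 = 0x78, C5 = 0x28

C0: E(K, 0x56) = 0xD7; 0xF3 ⊕ 0xD7 = 0x24.
C1: E(K, 0x24) = 0x65; 0xEE ⊕ 0x65 = 0x8B.
C2: E(K, 0x8B) = 0x04; 0xE7 ⊕ 0x04 = 0xE3.
C3: E(K, 0xE3) = 0x2C; 0x96 ⊕ 0x2C = 0xBA.
C4: E(K, 0xBA) = 0xF3; 0x8B ⊕ 0xF3 = 0x78.
C5: E(K, 0x78) = 0xB1; 0x99 ⊕ 0xB1 = 0x28.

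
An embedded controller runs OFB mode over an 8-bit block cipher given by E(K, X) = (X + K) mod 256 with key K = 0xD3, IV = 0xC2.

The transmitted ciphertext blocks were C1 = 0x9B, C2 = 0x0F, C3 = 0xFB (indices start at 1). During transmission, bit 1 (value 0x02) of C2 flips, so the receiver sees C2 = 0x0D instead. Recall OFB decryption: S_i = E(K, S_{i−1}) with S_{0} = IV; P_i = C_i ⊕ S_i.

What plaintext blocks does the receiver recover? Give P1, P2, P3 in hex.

P1 = 0x0E, P2 = 0x65, P3 = 0xC0

Only C2 changed, to 0x0D. In OFB, a change in C_i flips the same bit in P_i only; the keystream is unaffected. Decrypting the received ciphertext:
P1: S = E(K, 0xC2) = 0x95; 0x9B ⊕ 0x95 = 0x0E.
P2: S = E(K, 0x95) = 0x68; 0x0D ⊕ 0x68 = 0x65.
P3: S = E(K, 0x68) = 0x3B; 0xFB ⊕ 0x3B = 0xC0.
Blocks that differ from the original plaintext: P2.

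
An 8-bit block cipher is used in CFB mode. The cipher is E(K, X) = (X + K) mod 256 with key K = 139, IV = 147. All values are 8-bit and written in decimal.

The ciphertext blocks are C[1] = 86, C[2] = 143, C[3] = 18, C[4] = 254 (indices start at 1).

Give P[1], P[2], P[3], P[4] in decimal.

P[1] = 72, P[2] = 110, P[3] = 8, P[4] = 99

CFB decryption: P_i = C_i ⊕ E(K, C_{i−1}), with C_{0} = IV.
P[1]: E(K, 147) = 30; 86 ⊕ 30 = 72.
P[2]: E(K, 86) = 225; 143 ⊕ 225 = 110.
P[3]: E(K, 143) = 26; 18 ⊕ 26 = 8.
P[4]: E(K, 18) = 157; 254 ⊕ 157 = 99.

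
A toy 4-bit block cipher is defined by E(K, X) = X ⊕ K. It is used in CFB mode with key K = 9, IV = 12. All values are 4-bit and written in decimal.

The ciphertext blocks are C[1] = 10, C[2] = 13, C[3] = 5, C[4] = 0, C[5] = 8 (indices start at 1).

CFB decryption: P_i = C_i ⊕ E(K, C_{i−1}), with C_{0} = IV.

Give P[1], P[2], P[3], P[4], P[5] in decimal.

P[1] = 15, P[2] = 14, P[3] = 1, P[4] = 12, P[5] = 1

P[1]: E(K, 12) = 5; 10 ⊕ 5 = 15.
P[2]: E(K, 10) = 3; 13 ⊕ 3 = 14.
P[3]: E(K, 13) = 4; 5 ⊕ 4 = 1.
P[4]: E(K, 5) = 12; 0 ⊕ 12 = 12.
P[5]: E(K, 0) = 9; 8 ⊕ 9 = 1.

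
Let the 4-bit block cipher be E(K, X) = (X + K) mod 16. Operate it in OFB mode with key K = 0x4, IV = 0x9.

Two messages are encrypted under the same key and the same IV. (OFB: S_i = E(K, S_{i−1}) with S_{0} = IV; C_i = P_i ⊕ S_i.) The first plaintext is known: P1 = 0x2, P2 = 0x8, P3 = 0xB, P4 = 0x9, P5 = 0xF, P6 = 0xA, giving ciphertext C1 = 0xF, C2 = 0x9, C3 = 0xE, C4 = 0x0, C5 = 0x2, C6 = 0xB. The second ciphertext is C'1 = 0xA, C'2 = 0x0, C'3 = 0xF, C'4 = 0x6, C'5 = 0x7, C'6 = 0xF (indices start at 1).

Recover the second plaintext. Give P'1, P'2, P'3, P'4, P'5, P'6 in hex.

P'1 = 0x7, P'2 = 0x1, P'3 = 0xA, P'4 = 0xF, P'5 = 0xA, P'6 = 0xE

In OFB with a reused IV, both messages share the same keystream S_i, so C_i ⊕ C'_i = P_i ⊕ P'_i and thus P'_i = P_i ⊕ C_i ⊕ C'_i.
P'1: 0x2 ⊕ 0xF ⊕ 0xA = 0x7.
P'2: 0x8 ⊕ 0x9 ⊕ 0x0 = 0x1.
P'3: 0xB ⊕ 0xE ⊕ 0xF = 0xA.
P'4: 0x9 ⊕ 0x0 ⊕ 0x6 = 0xF.
P'5: 0xF ⊕ 0x2 ⊕ 0x7 = 0xA.
P'6: 0xA ⊕ 0xB ⊕ 0xF = 0xE.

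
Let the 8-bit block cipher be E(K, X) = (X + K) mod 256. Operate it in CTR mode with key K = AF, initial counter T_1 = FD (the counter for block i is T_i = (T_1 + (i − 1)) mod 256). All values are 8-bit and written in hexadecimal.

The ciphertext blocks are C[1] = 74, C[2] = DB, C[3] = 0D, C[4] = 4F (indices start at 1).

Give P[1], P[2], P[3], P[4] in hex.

P[1] = D8, P[2] = 76, P[3] = A3, P[4] = E0

CTR decryption: S_i = E(K, T_i) where T_i is the counter for block i; P_i = C_i ⊕ S_i.
P[1]: T = FD, S = E(K, T) = AC; 74 ⊕ AC = D8.
P[2]: T = FE, S = E(K, T) = AD; DB ⊕ AD = 76.
P[3]: T = FF, S = E(K, T) = AE; 0D ⊕ AE = A3.
P[4]: T = 00, S = E(K, T) = AF; 4F ⊕ AF = E0.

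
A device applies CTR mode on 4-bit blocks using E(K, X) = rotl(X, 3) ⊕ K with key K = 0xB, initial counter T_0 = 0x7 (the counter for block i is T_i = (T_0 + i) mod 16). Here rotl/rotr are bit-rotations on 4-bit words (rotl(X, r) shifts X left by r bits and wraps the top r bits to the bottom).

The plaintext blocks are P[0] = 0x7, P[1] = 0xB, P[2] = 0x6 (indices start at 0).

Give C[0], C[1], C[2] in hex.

C[0] = 0x7, C[1] = 0x4, C[2] = 0x1

CTR encryption: S_i = E(K, T_i) where T_i is the counter for block i; C_i = P_i ⊕ S_i.
C[0]: T = 0x7, S = E(K, T) = 0x0; 0x7 ⊕ 0x0 = 0x7.
C[1]: T = 0x8, S = E(K, T) = 0xF; 0xB ⊕ 0xF = 0x4.
C[2]: T = 0x9, S = E(K, T) = 0x7; 0x6 ⊕ 0x7 = 0x1.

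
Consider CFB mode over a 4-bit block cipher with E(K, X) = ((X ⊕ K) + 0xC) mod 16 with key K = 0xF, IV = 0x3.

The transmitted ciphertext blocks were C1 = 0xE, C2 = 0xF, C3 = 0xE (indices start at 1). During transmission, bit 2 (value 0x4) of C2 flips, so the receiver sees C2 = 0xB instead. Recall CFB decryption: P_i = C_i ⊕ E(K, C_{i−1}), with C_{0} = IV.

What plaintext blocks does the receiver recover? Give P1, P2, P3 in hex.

Only C2 changed, to 0xB. In CFB, a change in C_i flips the same bit in P_i and garbles P_{i+1}. Decrypting the received ciphertext:
P1: E(K, 0x3) = 0x8; 0xE ⊕ 0x8 = 0x6.
P2: E(K, 0xE) = 0xD; 0xB ⊕ 0xD = 0x6.
P3: E(K, 0xB) = 0x0; 0xE ⊕ 0x0 = 0xE.
Blocks that differ from the original plaintext: P2, P3.

P1 = 0x6, P2 = 0x6, P3 = 0xE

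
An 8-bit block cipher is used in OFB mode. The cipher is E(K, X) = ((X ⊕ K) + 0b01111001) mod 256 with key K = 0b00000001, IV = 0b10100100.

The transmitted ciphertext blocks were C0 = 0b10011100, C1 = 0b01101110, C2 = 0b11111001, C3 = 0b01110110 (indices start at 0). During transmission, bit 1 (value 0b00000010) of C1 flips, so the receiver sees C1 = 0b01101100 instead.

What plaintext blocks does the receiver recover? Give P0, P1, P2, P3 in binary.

OFB decryption: S_i = E(K, S_{i−1}) with S_{−1} = IV; P_i = C_i ⊕ S_i.
Only C1 changed, to 0b01101100. In OFB, a change in C_i flips the same bit in P_i only; the keystream is unaffected. Decrypting the received ciphertext:
P0: S = E(K, 0b10100100) = 0b00011110; 0b10011100 ⊕ 0b00011110 = 0b10000010.
P1: S = E(K, 0b00011110) = 0b10011000; 0b01101100 ⊕ 0b10011000 = 0b11110100.
P2: S = E(K, 0b10011000) = 0b00010010; 0b11111001 ⊕ 0b00010010 = 0b11101011.
P3: S = E(K, 0b00010010) = 0b10001100; 0b01110110 ⊕ 0b10001100 = 0b11111010.
Blocks that differ from the original plaintext: P1.

P0 = 0b10000010, P1 = 0b11110100, P2 = 0b11101011, P3 = 0b11111010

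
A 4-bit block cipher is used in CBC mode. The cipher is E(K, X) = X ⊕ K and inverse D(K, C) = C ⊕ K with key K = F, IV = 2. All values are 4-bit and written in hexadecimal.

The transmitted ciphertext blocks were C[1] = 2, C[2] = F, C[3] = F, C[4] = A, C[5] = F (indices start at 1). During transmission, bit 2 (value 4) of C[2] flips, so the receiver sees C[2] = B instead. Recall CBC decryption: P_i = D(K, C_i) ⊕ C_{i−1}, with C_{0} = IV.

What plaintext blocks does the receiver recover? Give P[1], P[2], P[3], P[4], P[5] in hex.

P[1] = F, P[2] = 6, P[3] = B, P[4] = A, P[5] = A

Only C[2] changed, to B. In CBC, a change in C_i garbles P_i and flips the same bit in P_{i+1}. Decrypting the received ciphertext:
P[1]: D(K, 2) = D; D ⊕ 2 = F.
P[2]: D(K, B) = 4; 4 ⊕ 2 = 6.
P[3]: D(K, F) = 0; 0 ⊕ B = B.
P[4]: D(K, A) = 5; 5 ⊕ F = A.
P[5]: D(K, F) = 0; 0 ⊕ A = A.
Blocks that differ from the original plaintext: P[2], P[3].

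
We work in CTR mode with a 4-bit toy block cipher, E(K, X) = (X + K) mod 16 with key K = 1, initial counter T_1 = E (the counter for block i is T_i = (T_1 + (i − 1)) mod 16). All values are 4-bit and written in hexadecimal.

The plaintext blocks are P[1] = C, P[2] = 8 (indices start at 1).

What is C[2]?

CTR encryption: S_i = E(K, T_i) where T_i is the counter for block i; C_i = P_i ⊕ S_i.
C[1]: T = E, S = E(K, T) = F; C ⊕ F = 3.
C[2]: T = F, S = E(K, T) = 0; 8 ⊕ 0 = 8.

C[2] = 8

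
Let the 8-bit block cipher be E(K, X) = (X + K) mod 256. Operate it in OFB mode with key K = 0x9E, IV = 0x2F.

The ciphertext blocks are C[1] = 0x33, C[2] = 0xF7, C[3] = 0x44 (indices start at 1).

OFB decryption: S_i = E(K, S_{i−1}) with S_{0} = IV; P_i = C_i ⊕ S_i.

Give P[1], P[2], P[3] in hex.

P[1] = 0xFE, P[2] = 0x9C, P[3] = 0x4D

P[1]: S = E(K, 0x2F) = 0xCD; 0x33 ⊕ 0xCD = 0xFE.
P[2]: S = E(K, 0xCD) = 0x6B; 0xF7 ⊕ 0x6B = 0x9C.
P[3]: S = E(K, 0x6B) = 0x09; 0x44 ⊕ 0x09 = 0x4D.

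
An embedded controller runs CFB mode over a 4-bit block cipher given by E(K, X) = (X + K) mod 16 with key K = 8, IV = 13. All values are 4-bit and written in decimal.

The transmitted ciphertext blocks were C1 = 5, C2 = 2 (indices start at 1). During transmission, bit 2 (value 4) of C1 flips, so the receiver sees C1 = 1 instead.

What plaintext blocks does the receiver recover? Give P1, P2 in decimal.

CFB decryption: P_i = C_i ⊕ E(K, C_{i−1}), with C_{0} = IV.
Only C1 changed, to 1. In CFB, a change in C_i flips the same bit in P_i and garbles P_{i+1}. Decrypting the received ciphertext:
P1: E(K, 13) = 5; 1 ⊕ 5 = 4.
P2: E(K, 1) = 9; 2 ⊕ 9 = 11.
Blocks that differ from the original plaintext: P1, P2.

P1 = 4, P2 = 11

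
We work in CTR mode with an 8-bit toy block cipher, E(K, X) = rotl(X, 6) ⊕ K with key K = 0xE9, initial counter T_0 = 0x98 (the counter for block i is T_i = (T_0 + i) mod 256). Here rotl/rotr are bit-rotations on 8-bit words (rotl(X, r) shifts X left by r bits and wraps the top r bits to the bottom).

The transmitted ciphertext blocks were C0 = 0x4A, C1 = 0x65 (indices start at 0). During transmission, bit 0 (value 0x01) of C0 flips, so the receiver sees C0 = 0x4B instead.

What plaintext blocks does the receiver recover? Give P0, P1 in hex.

P0 = 0x84, P1 = 0xEA

CTR decryption: S_i = E(K, T_i) where T_i is the counter for block i; P_i = C_i ⊕ S_i.
Only C0 changed, to 0x4B. In CTR, a change in C_i flips the same bit in P_i only; the keystream is unaffected. Decrypting the received ciphertext:
P0: T = 0x98, S = E(K, T) = 0xCF; 0x4B ⊕ 0xCF = 0x84.
P1: T = 0x99, S = E(K, T) = 0x8F; 0x65 ⊕ 0x8F = 0xEA.
Blocks that differ from the original plaintext: P0.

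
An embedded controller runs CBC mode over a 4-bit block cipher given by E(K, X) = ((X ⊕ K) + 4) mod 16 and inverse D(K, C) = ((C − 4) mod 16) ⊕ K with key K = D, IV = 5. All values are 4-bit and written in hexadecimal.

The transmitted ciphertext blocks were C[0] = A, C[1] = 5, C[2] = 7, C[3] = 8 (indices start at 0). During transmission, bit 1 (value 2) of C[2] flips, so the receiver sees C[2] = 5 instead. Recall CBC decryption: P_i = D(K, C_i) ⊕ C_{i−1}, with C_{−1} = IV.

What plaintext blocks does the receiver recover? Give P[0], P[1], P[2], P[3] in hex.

P[0] = E, P[1] = 6, P[2] = 9, P[3] = C

Only C[2] changed, to 5. In CBC, a change in C_i garbles P_i and flips the same bit in P_{i+1}. Decrypting the received ciphertext:
P[0]: D(K, A) = B; B ⊕ 5 = E.
P[1]: D(K, 5) = C; C ⊕ A = 6.
P[2]: D(K, 5) = C; C ⊕ 5 = 9.
P[3]: D(K, 8) = 9; 9 ⊕ 5 = C.
Blocks that differ from the original plaintext: P[2], P[3].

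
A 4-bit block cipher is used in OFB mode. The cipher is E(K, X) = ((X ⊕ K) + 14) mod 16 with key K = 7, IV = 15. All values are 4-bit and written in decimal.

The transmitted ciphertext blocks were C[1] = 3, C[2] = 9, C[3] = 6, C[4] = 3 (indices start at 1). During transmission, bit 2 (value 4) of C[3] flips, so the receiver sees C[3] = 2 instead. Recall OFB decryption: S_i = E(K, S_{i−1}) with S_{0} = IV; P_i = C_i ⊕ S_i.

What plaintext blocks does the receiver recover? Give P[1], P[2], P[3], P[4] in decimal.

P[1] = 5, P[2] = 6, P[3] = 4, P[4] = 12

Only C[3] changed, to 2. In OFB, a change in C_i flips the same bit in P_i only; the keystream is unaffected. Decrypting the received ciphertext:
P[1]: S = E(K, 15) = 6; 3 ⊕ 6 = 5.
P[2]: S = E(K, 6) = 15; 9 ⊕ 15 = 6.
P[3]: S = E(K, 15) = 6; 2 ⊕ 6 = 4.
P[4]: S = E(K, 6) = 15; 3 ⊕ 15 = 12.
Blocks that differ from the original plaintext: P[3].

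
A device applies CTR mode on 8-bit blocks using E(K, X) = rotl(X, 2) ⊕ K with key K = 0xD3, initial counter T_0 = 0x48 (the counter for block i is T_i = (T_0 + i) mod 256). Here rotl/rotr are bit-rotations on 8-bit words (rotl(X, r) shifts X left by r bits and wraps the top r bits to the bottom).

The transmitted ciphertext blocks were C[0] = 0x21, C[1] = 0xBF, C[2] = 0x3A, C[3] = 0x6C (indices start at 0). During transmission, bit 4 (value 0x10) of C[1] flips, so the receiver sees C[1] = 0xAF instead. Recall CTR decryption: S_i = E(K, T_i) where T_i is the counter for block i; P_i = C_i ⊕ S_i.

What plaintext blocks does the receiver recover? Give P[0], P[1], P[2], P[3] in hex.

P[0] = 0xD3, P[1] = 0x59, P[2] = 0xC0, P[3] = 0x92

Only C[1] changed, to 0xAF. In CTR, a change in C_i flips the same bit in P_i only; the keystream is unaffected. Decrypting the received ciphertext:
P[0]: T = 0x48, S = E(K, T) = 0xF2; 0x21 ⊕ 0xF2 = 0xD3.
P[1]: T = 0x49, S = E(K, T) = 0xF6; 0xAF ⊕ 0xF6 = 0x59.
P[2]: T = 0x4A, S = E(K, T) = 0xFA; 0x3A ⊕ 0xFA = 0xC0.
P[3]: T = 0x4B, S = E(K, T) = 0xFE; 0x6C ⊕ 0xFE = 0x92.
Blocks that differ from the original plaintext: P[1].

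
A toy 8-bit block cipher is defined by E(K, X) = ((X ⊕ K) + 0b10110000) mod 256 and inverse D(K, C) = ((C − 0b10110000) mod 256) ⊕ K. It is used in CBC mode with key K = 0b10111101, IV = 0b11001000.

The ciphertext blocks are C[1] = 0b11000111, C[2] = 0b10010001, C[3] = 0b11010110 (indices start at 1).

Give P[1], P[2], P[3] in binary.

P[1] = 0b01100010, P[2] = 0b10011011, P[3] = 0b00001010

CBC decryption: P_i = D(K, C_i) ⊕ C_{i−1}, with C_{0} = IV.
P[1]: D(K, 0b11000111) = 0b10101010; 0b10101010 ⊕ 0b11001000 = 0b01100010.
P[2]: D(K, 0b10010001) = 0b01011100; 0b01011100 ⊕ 0b11000111 = 0b10011011.
P[3]: D(K, 0b11010110) = 0b10011011; 0b10011011 ⊕ 0b10010001 = 0b00001010.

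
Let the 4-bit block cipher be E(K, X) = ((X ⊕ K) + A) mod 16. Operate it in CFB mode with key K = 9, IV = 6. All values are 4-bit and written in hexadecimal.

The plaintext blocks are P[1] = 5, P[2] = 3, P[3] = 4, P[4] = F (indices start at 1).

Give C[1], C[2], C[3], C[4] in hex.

CFB encryption: C_i = P_i ⊕ E(K, C_{i−1}), with C_{0} = IV.
C[1]: E(K, 6) = 9; 5 ⊕ 9 = C.
C[2]: E(K, C) = F; 3 ⊕ F = C.
C[3]: E(K, C) = F; 4 ⊕ F = B.
C[4]: E(K, B) = C; F ⊕ C = 3.

C[1] = C, C[2] = C, C[3] = B, C[4] = 3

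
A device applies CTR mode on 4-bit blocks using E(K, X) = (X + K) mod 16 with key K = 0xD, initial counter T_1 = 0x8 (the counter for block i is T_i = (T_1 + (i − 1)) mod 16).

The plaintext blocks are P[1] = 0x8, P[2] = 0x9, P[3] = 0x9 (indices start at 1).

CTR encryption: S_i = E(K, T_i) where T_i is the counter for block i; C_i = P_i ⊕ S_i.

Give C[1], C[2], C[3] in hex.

C[1]: T = 0x8, S = E(K, T) = 0x5; 0x8 ⊕ 0x5 = 0xD.
C[2]: T = 0x9, S = E(K, T) = 0x6; 0x9 ⊕ 0x6 = 0xF.
C[3]: T = 0xA, S = E(K, T) = 0x7; 0x9 ⊕ 0x7 = 0xE.

C[1] = 0xD, C[2] = 0xF, C[3] = 0xE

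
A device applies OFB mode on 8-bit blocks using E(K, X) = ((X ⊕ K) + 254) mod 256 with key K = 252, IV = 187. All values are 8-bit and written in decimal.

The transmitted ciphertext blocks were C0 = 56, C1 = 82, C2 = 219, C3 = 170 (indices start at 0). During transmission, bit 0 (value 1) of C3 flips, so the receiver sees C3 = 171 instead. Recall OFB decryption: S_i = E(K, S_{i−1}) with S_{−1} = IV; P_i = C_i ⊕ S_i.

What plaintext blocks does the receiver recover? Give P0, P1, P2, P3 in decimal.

P0 = 125, P1 = 229, P2 = 146, P3 = 24

Only C3 changed, to 171. In OFB, a change in C_i flips the same bit in P_i only; the keystream is unaffected. Decrypting the received ciphertext:
P0: S = E(K, 187) = 69; 56 ⊕ 69 = 125.
P1: S = E(K, 69) = 183; 82 ⊕ 183 = 229.
P2: S = E(K, 183) = 73; 219 ⊕ 73 = 146.
P3: S = E(K, 73) = 179; 171 ⊕ 179 = 24.
Blocks that differ from the original plaintext: P3.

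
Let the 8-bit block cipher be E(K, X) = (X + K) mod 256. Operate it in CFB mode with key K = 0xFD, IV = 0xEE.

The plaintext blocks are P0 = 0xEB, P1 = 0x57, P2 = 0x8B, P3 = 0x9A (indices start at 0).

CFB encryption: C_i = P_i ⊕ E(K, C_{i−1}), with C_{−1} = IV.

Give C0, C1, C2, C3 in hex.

C0: E(K, 0xEE) = 0xEB; 0xEB ⊕ 0xEB = 0x00.
C1: E(K, 0x00) = 0xFD; 0x57 ⊕ 0xFD = 0xAA.
C2: E(K, 0xAA) = 0xA7; 0x8B ⊕ 0xA7 = 0x2C.
C3: E(K, 0x2C) = 0x29; 0x9A ⊕ 0x29 = 0xB3.

C0 = 0x00, C1 = 0xAA, C2 = 0x2C, C3 = 0xB3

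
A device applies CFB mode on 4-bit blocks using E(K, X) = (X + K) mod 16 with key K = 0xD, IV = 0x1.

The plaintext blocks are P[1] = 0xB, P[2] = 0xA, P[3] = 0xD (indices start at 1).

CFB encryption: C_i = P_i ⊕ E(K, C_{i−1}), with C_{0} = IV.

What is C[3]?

C[1]: E(K, 0x1) = 0xE; 0xB ⊕ 0xE = 0x5.
C[2]: E(K, 0x5) = 0x2; 0xA ⊕ 0x2 = 0x8.
C[3]: E(K, 0x8) = 0x5; 0xD ⊕ 0x5 = 0x8.

C[3] = 0x8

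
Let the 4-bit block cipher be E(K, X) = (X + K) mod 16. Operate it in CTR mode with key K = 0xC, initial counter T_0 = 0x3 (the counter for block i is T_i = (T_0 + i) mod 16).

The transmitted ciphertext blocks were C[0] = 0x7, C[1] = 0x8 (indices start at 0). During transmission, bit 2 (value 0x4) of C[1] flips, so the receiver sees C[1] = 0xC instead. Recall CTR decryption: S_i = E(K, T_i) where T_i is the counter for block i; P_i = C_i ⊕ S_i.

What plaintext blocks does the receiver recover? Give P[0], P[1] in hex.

P[0] = 0x8, P[1] = 0xC

Only C[1] changed, to 0xC. In CTR, a change in C_i flips the same bit in P_i only; the keystream is unaffected. Decrypting the received ciphertext:
P[0]: T = 0x3, S = E(K, T) = 0xF; 0x7 ⊕ 0xF = 0x8.
P[1]: T = 0x4, S = E(K, T) = 0x0; 0xC ⊕ 0x0 = 0xC.
Blocks that differ from the original plaintext: P[1].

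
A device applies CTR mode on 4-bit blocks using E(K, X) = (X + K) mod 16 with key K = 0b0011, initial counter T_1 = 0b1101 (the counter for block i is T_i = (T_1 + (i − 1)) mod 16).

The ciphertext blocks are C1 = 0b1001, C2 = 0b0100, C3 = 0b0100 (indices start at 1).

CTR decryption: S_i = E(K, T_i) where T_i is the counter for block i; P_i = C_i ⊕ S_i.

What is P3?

P3: T = 0b1111, S = E(K, T) = 0b0010; 0b0100 ⊕ 0b0010 = 0b0110.

P3 = 0b0110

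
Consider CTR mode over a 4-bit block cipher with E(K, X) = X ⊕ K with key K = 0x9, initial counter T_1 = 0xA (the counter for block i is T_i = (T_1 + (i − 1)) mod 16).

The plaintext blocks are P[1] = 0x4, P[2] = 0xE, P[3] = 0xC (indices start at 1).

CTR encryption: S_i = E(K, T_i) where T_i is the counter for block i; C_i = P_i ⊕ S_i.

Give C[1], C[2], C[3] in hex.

C[1]: T = 0xA, S = E(K, T) = 0x3; 0x4 ⊕ 0x3 = 0x7.
C[2]: T = 0xB, S = E(K, T) = 0x2; 0xE ⊕ 0x2 = 0xC.
C[3]: T = 0xC, S = E(K, T) = 0x5; 0xC ⊕ 0x5 = 0x9.

C[1] = 0x7, C[2] = 0xC, C[3] = 0x9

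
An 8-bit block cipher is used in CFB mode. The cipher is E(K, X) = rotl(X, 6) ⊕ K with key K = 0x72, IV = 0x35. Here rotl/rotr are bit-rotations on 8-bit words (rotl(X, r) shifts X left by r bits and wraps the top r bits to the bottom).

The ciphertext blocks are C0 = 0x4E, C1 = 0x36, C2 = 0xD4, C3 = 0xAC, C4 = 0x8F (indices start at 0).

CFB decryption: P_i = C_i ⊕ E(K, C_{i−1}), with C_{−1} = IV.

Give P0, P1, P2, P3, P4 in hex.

P0 = 0x71, P1 = 0xD7, P2 = 0x2B, P3 = 0xEB, P4 = 0xD6

P0: E(K, 0x35) = 0x3F; 0x4E ⊕ 0x3F = 0x71.
P1: E(K, 0x4E) = 0xE1; 0x36 ⊕ 0xE1 = 0xD7.
P2: E(K, 0x36) = 0xFF; 0xD4 ⊕ 0xFF = 0x2B.
P3: E(K, 0xD4) = 0x47; 0xAC ⊕ 0x47 = 0xEB.
P4: E(K, 0xAC) = 0x59; 0x8F ⊕ 0x59 = 0xD6.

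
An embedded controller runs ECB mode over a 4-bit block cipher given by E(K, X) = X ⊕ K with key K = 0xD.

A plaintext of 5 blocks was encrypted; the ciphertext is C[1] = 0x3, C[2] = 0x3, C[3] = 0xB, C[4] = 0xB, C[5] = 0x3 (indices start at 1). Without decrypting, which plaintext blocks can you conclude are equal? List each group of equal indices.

ECB encrypts each block independently with the same key, so equal ciphertext blocks imply equal plaintext blocks.
C[1] = C[2] = C[5] = 0x3, so P[1] = P[2] = P[5].
C[3] = C[4] = 0xB, so P[3] = P[4].

P[1] = P[2] = P[5]; P[3] = P[4]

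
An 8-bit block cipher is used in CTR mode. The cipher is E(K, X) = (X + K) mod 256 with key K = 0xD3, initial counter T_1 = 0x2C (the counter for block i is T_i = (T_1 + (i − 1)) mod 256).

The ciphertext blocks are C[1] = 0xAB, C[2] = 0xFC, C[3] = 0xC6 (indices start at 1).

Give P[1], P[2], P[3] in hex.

P[1] = 0x54, P[2] = 0xFC, P[3] = 0xC7

CTR decryption: S_i = E(K, T_i) where T_i is the counter for block i; P_i = C_i ⊕ S_i.
P[1]: T = 0x2C, S = E(K, T) = 0xFF; 0xAB ⊕ 0xFF = 0x54.
P[2]: T = 0x2D, S = E(K, T) = 0x00; 0xFC ⊕ 0x00 = 0xFC.
P[3]: T = 0x2E, S = E(K, T) = 0x01; 0xC6 ⊕ 0x01 = 0xC7.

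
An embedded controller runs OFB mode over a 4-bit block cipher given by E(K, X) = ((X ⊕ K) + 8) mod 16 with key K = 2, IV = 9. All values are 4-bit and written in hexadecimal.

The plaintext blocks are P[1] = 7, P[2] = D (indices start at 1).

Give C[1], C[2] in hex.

C[1] = 4, C[2] = 4

OFB encryption: S_i = E(K, S_{i−1}) with S_{0} = IV; C_i = P_i ⊕ S_i.
C[1]: S = E(K, 9) = 3; 7 ⊕ 3 = 4.
C[2]: S = E(K, 3) = 9; D ⊕ 9 = 4.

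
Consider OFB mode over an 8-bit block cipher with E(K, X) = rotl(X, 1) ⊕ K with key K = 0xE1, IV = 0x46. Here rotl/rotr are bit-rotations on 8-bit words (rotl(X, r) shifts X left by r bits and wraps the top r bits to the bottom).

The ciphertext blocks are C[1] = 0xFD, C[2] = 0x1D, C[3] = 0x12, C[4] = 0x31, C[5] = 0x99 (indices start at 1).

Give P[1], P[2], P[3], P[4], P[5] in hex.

OFB decryption: S_i = E(K, S_{i−1}) with S_{0} = IV; P_i = C_i ⊕ S_i.
P[1]: S = E(K, 0x46) = 0x6D; 0xFD ⊕ 0x6D = 0x90.
P[2]: S = E(K, 0x6D) = 0x3B; 0x1D ⊕ 0x3B = 0x26.
P[3]: S = E(K, 0x3B) = 0x97; 0x12 ⊕ 0x97 = 0x85.
P[4]: S = E(K, 0x97) = 0xCE; 0x31 ⊕ 0xCE = 0xFF.
P[5]: S = E(K, 0xCE) = 0x7C; 0x99 ⊕ 0x7C = 0xE5.

P[1] = 0x90, P[2] = 0x26, P[3] = 0x85, P[4] = 0xFF, P[5] = 0xE5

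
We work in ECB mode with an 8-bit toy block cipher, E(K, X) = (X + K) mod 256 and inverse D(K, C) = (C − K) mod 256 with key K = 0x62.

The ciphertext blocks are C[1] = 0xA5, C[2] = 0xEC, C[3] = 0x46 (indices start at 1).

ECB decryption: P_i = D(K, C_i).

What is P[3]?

P[3] = 0xE4

P[3]: D(K, 0x46) = 0xE4.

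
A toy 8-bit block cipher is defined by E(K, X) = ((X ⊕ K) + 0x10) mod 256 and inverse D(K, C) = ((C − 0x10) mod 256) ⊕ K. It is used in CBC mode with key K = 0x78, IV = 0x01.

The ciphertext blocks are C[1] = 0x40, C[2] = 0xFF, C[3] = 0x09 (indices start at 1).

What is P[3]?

CBC decryption: P_i = D(K, C_i) ⊕ C_{i−1}, with C_{0} = IV.
P[3]: D(K, 0x09) = 0x81; 0x81 ⊕ 0xFF = 0x7E.

P[3] = 0x7E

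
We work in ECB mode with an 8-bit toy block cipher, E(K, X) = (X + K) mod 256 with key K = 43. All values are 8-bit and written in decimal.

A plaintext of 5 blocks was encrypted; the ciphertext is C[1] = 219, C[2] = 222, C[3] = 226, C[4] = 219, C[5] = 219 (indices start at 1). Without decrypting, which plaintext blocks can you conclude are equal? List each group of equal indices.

ECB encrypts each block independently with the same key, so equal ciphertext blocks imply equal plaintext blocks.
C[1] = C[4] = C[5] = 219, so P[1] = P[4] = P[5].

P[1] = P[4] = P[5]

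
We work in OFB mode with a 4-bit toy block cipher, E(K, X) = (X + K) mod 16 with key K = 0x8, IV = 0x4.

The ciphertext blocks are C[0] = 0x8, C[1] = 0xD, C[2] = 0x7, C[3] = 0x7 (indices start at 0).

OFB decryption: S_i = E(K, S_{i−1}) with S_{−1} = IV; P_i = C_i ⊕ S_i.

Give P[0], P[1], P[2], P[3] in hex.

P[0]: S = E(K, 0x4) = 0xC; 0x8 ⊕ 0xC = 0x4.
P[1]: S = E(K, 0xC) = 0x4; 0xD ⊕ 0x4 = 0x9.
P[2]: S = E(K, 0x4) = 0xC; 0x7 ⊕ 0xC = 0xB.
P[3]: S = E(K, 0xC) = 0x4; 0x7 ⊕ 0x4 = 0x3.

P[0] = 0x4, P[1] = 0x9, P[2] = 0xB, P[3] = 0x3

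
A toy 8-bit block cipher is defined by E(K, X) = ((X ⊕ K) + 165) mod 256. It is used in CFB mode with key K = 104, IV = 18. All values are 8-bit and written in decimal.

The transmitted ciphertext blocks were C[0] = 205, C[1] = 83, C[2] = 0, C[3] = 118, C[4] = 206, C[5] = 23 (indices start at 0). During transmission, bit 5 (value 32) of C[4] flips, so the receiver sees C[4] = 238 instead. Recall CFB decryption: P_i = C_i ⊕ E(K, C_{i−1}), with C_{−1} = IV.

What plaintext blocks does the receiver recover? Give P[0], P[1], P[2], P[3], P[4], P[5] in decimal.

P[0] = 210, P[1] = 25, P[2] = 224, P[3] = 123, P[4] = 45, P[5] = 60

Only C[4] changed, to 238. In CFB, a change in C_i flips the same bit in P_i and garbles P_{i+1}. Decrypting the received ciphertext:
P[0]: E(K, 18) = 31; 205 ⊕ 31 = 210.
P[1]: E(K, 205) = 74; 83 ⊕ 74 = 25.
P[2]: E(K, 83) = 224; 0 ⊕ 224 = 224.
P[3]: E(K, 0) = 13; 118 ⊕ 13 = 123.
P[4]: E(K, 118) = 195; 238 ⊕ 195 = 45.
P[5]: E(K, 238) = 43; 23 ⊕ 43 = 60.
Blocks that differ from the original plaintext: P[4], P[5].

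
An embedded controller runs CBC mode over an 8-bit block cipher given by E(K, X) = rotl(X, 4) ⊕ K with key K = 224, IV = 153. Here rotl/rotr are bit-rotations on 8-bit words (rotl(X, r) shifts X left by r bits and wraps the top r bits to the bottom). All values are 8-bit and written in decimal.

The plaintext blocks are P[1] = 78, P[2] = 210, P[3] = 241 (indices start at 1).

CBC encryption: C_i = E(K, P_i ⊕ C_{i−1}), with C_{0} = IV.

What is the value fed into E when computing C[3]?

229

C[1]: P[1] ⊕ 153 = 215; E(K, 215) = 157.
C[2]: P[2] ⊕ 157 = 79; E(K, 79) = 20.
C[3]: P[3] ⊕ 20 = 229; E(K, 229) = 190.
So the input to E for block [3] is 229.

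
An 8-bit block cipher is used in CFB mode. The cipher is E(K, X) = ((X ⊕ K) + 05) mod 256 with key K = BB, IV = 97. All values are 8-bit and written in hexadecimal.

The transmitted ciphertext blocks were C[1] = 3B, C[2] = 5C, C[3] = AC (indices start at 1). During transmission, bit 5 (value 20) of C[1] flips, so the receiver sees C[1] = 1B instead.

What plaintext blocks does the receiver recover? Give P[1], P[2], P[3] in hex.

P[1] = 2A, P[2] = F9, P[3] = 40

CFB decryption: P_i = C_i ⊕ E(K, C_{i−1}), with C_{0} = IV.
Only C[1] changed, to 1B. In CFB, a change in C_i flips the same bit in P_i and garbles P_{i+1}. Decrypting the received ciphertext:
P[1]: E(K, 97) = 31; 1B ⊕ 31 = 2A.
P[2]: E(K, 1B) = A5; 5C ⊕ A5 = F9.
P[3]: E(K, 5C) = EC; AC ⊕ EC = 40.
Blocks that differ from the original plaintext: P[1], P[2].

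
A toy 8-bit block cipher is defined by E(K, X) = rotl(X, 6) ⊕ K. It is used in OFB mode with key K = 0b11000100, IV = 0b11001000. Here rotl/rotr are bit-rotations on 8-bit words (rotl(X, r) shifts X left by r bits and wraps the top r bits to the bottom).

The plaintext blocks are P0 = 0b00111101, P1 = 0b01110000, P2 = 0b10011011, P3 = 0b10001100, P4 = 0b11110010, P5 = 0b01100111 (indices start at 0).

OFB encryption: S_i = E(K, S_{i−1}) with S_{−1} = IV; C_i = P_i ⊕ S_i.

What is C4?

C4 = 0b10101110

C0: S = E(K, 0b11001000) = 0b11110110; 0b00111101 ⊕ 0b11110110 = 0b11001011.
C1: S = E(K, 0b11110110) = 0b01111001; 0b01110000 ⊕ 0b01111001 = 0b00001001.
C2: S = E(K, 0b01111001) = 0b10011010; 0b10011011 ⊕ 0b10011010 = 0b00000001.
C3: S = E(K, 0b10011010) = 0b01100010; 0b10001100 ⊕ 0b01100010 = 0b11101110.
C4: S = E(K, 0b01100010) = 0b01011100; 0b11110010 ⊕ 0b01011100 = 0b10101110.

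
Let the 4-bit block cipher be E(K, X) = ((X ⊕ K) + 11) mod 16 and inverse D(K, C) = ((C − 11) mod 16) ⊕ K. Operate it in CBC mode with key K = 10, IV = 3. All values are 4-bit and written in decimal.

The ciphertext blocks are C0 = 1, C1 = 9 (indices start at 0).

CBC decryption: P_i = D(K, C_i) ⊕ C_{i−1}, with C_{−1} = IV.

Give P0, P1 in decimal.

P0: D(K, 1) = 12; 12 ⊕ 3 = 15.
P1: D(K, 9) = 4; 4 ⊕ 1 = 5.

P0 = 15, P1 = 5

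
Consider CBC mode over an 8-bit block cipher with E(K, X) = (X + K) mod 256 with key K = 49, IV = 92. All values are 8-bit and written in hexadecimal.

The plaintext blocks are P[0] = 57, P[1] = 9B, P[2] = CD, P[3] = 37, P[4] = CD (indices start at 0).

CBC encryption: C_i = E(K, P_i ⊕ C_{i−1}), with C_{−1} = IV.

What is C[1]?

C[1] = DE

C[0]: P[0] ⊕ 92 = C5; E(K, C5) = 0E.
C[1]: P[1] ⊕ 0E = 95; E(K, 95) = DE.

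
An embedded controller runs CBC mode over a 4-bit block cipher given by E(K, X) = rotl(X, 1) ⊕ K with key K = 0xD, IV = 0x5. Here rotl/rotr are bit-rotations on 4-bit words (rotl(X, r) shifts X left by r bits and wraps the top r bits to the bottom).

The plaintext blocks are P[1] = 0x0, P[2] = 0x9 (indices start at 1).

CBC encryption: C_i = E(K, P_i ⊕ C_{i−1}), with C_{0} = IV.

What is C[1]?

C[1] = 0x7

C[1]: P[1] ⊕ 0x5 = 0x5; E(K, 0x5) = 0x7.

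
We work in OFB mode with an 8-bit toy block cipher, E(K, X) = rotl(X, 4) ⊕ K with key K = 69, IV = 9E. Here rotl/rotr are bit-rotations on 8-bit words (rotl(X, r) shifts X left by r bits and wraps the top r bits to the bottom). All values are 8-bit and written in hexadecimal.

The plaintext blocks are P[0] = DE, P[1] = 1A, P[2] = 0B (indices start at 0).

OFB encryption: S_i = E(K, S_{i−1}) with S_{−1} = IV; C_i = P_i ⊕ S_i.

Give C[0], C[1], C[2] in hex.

C[0] = 5E, C[1] = 7B, C[2] = 74

C[0]: S = E(K, 9E) = 80; DE ⊕ 80 = 5E.
C[1]: S = E(K, 80) = 61; 1A ⊕ 61 = 7B.
C[2]: S = E(K, 61) = 7F; 0B ⊕ 7F = 74.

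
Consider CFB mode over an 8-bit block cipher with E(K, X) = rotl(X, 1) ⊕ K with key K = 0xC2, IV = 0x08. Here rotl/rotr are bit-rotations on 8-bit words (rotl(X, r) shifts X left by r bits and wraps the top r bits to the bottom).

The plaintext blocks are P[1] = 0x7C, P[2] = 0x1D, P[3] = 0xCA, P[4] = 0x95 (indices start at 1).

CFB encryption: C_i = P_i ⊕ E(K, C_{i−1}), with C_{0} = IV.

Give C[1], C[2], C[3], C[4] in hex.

C[1]: E(K, 0x08) = 0xD2; 0x7C ⊕ 0xD2 = 0xAE.
C[2]: E(K, 0xAE) = 0x9F; 0x1D ⊕ 0x9F = 0x82.
C[3]: E(K, 0x82) = 0xC7; 0xCA ⊕ 0xC7 = 0x0D.
C[4]: E(K, 0x0D) = 0xD8; 0x95 ⊕ 0xD8 = 0x4D.

C[1] = 0xAE, C[2] = 0x82, C[3] = 0x0D, C[4] = 0x4D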